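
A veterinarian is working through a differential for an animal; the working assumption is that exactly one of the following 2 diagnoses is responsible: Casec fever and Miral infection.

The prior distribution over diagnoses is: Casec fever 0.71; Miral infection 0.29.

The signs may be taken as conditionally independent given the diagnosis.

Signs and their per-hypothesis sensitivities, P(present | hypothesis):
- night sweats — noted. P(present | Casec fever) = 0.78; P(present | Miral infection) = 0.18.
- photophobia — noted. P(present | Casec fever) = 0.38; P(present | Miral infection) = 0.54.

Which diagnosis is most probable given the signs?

Casec fever

By Bayes' rule with conditional independence, the unnormalized weight for each hypothesis is prior × ∏ likelihoods:
  Casec fever: 0.71 × 0.78 × 0.38 = 0.21044
  Miral infection: 0.29 × 0.18 × 0.54 = 0.028188
The unnormalized weights sum to 0.23863.
P(Casec fever | evidence) ≈ 0.21044 / 0.23863 ≈ 0.882
P(Miral infection | evidence) ≈ 0.028188 / 0.23863 ≈ 0.118
The largest is 0.882, so Casec fever is most probable.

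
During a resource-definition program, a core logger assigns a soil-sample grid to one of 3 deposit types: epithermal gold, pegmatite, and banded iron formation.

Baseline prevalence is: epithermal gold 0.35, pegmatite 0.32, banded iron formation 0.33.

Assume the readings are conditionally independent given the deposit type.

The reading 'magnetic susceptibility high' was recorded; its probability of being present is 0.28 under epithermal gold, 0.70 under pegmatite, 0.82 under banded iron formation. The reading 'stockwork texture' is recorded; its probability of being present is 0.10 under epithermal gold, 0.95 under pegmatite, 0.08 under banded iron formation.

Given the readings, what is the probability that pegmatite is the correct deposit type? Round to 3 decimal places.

0.871

For each hypothesis, the unnormalized posterior weight is prior × product of the reading likelihoods:
  epithermal gold: 0.35 × 0.28 × 0.10 = 0.0098
  pegmatite: 0.32 × 0.70 × 0.95 = 0.2128
  banded iron formation: 0.33 × 0.82 × 0.08 = 0.021648
Marginal likelihood of the evidence = 0.24425.
P(pegmatite | evidence) = 0.2128 / 0.24425 ≈ 0.871.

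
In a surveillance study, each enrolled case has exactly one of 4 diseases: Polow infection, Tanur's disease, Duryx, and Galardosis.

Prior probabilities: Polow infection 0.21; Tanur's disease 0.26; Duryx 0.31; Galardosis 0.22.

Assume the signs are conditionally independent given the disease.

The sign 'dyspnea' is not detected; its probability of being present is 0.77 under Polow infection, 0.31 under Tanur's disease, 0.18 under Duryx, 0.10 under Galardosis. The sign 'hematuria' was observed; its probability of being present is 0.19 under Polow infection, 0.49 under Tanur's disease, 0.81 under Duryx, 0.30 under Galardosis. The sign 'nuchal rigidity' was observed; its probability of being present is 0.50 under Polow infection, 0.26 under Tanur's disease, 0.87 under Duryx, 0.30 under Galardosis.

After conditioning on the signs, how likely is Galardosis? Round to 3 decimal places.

By Bayes' rule with conditional independence, the unnormalized weight for each hypothesis is prior × ∏ likelihoods (using 1 − P(present | H) for each absent sign):
  Polow infection: 0.21 × (1 − 0.77) × 0.19 × 0.50 = 0.0045885
  Tanur's disease: 0.26 × (1 − 0.31) × 0.49 × 0.26 = 0.022856
  Duryx: 0.31 × (1 − 0.18) × 0.81 × 0.87 = 0.17913
  Galardosis: 0.22 × (1 − 0.10) × 0.30 × 0.30 = 0.01782
Marginal likelihood of the evidence = 0.2244.
P(Galardosis | evidence) = 0.01782 / 0.2244 ≈ 0.079.

0.079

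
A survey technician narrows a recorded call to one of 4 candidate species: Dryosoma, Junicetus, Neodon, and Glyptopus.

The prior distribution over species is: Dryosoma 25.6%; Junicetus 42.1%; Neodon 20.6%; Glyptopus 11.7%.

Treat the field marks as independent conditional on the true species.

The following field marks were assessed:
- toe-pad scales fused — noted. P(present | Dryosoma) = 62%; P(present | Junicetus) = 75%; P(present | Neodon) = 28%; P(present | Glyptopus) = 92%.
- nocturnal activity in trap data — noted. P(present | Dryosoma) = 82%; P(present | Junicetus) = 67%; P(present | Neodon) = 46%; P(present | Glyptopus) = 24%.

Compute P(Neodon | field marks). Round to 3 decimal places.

0.067

For each hypothesis, the unnormalized posterior weight is prior × product of the field mark likelihoods:
  Dryosoma: 0.256 × 0.62 × 0.82 = 0.13015
  Junicetus: 0.421 × 0.75 × 0.67 = 0.21155
  Neodon: 0.206 × 0.28 × 0.46 = 0.026533
  Glyptopus: 0.117 × 0.92 × 0.24 = 0.025834
The unnormalized weights sum to 0.39407.
P(Neodon | evidence) = 0.026533 / 0.39407 ≈ 0.067.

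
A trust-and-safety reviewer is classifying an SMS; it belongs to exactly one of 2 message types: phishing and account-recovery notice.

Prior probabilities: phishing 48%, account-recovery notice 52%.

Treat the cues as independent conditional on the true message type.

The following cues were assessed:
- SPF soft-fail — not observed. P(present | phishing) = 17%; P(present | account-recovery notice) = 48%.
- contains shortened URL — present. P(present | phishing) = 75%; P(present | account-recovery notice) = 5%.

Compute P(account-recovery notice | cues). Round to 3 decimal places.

For each hypothesis, the unnormalized posterior weight is prior × product of the cue likelihoods (using 1 − P(present | H) for each absent cue):
  phishing: 0.48 × (1 − 0.17) × 0.75 = 0.2988
  account-recovery notice: 0.52 × (1 − 0.48) × 0.05 = 0.01352
Marginal likelihood of the evidence = 0.31232.
P(account-recovery notice | evidence) = 0.01352 / 0.31232 ≈ 0.043.

0.043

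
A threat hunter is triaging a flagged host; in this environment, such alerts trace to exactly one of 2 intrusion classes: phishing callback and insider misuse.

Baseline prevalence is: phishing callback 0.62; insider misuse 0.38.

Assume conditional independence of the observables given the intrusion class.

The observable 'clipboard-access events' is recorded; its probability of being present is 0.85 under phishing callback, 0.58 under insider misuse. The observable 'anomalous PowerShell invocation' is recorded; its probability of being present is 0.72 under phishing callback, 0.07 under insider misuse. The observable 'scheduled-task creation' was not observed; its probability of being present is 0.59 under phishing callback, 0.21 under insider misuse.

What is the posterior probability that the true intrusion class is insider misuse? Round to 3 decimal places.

0.073

Multiply each prior by the joint likelihood of the observable pattern (using 1 − P(present | H) for each absent observable):
  phishing callback: 0.62 × 0.85 × 0.72 × (1 − 0.59) = 0.15557
  insider misuse: 0.38 × 0.58 × 0.07 × (1 − 0.21) = 0.012188
Normalizing constant Z = 0.15557 + 0.012188 = 0.16776.
P(insider misuse | evidence) = 0.012188 / 0.16776 ≈ 0.073.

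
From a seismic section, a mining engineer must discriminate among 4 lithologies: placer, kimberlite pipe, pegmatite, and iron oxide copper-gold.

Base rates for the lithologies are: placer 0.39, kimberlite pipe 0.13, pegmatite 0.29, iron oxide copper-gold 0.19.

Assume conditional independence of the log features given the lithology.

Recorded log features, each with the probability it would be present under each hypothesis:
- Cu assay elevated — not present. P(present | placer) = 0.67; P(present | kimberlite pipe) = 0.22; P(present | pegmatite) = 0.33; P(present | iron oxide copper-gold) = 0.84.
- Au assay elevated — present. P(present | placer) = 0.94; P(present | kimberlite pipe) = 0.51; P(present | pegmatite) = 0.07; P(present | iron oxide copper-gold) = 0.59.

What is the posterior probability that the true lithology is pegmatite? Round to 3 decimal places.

By Bayes' rule with conditional independence, the unnormalized weight for each hypothesis is prior × ∏ likelihoods (using 1 − P(present | H) for each absent log feature):
  placer: 0.39 × (1 − 0.67) × 0.94 = 0.12098
  kimberlite pipe: 0.13 × (1 − 0.22) × 0.51 = 0.051714
  pegmatite: 0.29 × (1 − 0.33) × 0.07 = 0.013601
  iron oxide copper-gold: 0.19 × (1 − 0.84) × 0.59 = 0.017936
The unnormalized weights sum to 0.20423.
P(pegmatite | evidence) = 0.013601 / 0.20423 ≈ 0.067.

0.067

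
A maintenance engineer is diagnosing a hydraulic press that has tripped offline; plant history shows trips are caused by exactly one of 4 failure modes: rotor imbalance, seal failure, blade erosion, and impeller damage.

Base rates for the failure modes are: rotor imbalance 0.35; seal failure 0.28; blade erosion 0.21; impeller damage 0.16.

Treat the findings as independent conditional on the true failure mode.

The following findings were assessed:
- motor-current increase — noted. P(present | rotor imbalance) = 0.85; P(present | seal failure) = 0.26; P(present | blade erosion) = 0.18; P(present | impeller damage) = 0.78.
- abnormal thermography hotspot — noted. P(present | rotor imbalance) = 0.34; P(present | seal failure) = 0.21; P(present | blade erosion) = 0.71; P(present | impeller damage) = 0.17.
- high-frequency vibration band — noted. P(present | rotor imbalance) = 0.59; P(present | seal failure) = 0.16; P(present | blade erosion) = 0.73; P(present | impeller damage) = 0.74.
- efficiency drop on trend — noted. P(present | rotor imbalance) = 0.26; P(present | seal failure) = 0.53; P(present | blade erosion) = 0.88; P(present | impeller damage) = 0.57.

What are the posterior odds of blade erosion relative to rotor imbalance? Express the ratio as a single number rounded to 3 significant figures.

1.11

The normalizing constant cancels in an odds ratio, so compute prior × likelihood for the two hypotheses only:
  blade erosion: 0.21 × 0.18 × 0.71 × 0.73 × 0.88 = 0.017241
  rotor imbalance: 0.35 × 0.85 × 0.34 × 0.59 × 0.26 = 0.015516
Posterior odds = 0.017241 / 0.015516 ≈ 1.11.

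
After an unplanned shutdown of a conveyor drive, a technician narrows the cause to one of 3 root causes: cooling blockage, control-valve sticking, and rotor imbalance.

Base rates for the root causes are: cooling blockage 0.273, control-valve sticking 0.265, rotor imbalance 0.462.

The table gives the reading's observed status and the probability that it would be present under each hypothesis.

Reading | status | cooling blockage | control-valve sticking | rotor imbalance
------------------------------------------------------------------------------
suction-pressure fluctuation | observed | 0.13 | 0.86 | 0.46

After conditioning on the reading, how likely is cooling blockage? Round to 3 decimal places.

0.075

By Bayes' rule, the unnormalized weight for each hypothesis is prior × likelihood:
  cooling blockage: 0.273 × 0.13 = 0.03549
  control-valve sticking: 0.265 × 0.86 = 0.2279
  rotor imbalance: 0.462 × 0.46 = 0.21252
The unnormalized weights sum to 0.47591.
P(cooling blockage | evidence) = 0.03549 / 0.47591 ≈ 0.075.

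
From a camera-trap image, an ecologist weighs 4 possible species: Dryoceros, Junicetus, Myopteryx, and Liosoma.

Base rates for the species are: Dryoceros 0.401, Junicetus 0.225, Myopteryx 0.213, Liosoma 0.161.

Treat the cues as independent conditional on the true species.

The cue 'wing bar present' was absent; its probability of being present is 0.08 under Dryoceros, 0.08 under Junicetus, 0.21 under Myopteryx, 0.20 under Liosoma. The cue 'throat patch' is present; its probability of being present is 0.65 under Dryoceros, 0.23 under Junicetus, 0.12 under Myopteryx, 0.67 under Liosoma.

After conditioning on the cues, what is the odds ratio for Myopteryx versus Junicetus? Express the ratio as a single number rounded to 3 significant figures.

The normalizing constant cancels in an odds ratio, so compute prior × likelihood for the two hypotheses only (using 1 − P(present | H) for each absent cue):
  Myopteryx: 0.213 × (1 − 0.21) × 0.12 = 0.020192
  Junicetus: 0.225 × (1 − 0.08) × 0.23 = 0.04761
Odds(Myopteryx : Junicetus) = 0.020192 / 0.04761 ≈ 0.424.

0.424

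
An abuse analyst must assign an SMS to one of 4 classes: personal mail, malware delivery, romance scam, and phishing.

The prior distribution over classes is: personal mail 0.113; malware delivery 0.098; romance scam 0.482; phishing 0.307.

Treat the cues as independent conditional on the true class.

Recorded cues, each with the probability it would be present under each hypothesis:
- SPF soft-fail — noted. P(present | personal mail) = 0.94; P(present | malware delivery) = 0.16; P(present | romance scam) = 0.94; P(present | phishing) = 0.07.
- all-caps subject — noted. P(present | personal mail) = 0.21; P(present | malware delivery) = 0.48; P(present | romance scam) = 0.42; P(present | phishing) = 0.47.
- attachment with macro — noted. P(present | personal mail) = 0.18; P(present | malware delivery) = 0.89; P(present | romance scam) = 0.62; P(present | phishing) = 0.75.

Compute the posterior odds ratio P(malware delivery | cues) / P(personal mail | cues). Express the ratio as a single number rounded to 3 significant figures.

Posterior odds equal prior odds times the likelihood ratio; only the two competing hypotheses matter.
  malware delivery: 0.098 × 0.16 × 0.48 × 0.89 = 0.0066985
  personal mail: 0.113 × 0.94 × 0.21 × 0.18 = 0.0040151
Odds(malware delivery : personal mail) = 0.0066985 / 0.0040151 ≈ 1.67.

1.67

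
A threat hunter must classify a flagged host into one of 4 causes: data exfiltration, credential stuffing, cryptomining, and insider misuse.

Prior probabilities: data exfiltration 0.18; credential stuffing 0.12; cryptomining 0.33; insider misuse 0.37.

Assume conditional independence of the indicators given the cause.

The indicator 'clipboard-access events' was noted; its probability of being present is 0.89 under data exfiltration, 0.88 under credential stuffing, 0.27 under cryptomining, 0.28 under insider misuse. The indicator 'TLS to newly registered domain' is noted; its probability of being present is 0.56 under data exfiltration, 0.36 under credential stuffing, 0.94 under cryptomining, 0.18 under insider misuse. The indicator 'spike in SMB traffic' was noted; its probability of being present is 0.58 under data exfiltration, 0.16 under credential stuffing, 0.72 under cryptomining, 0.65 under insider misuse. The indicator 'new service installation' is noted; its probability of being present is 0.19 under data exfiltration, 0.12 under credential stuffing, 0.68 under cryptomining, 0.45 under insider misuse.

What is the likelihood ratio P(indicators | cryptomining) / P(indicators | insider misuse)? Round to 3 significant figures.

8.43

Joint likelihood of the indicator pattern under each hypothesis:
  cryptomining: 0.27 × 0.94 × 0.72 × 0.68 = 0.12426
  insider misuse: 0.28 × 0.18 × 0.65 × 0.45 = 0.014742
Bayes factor = 0.12426 / 0.014742 ≈ 8.43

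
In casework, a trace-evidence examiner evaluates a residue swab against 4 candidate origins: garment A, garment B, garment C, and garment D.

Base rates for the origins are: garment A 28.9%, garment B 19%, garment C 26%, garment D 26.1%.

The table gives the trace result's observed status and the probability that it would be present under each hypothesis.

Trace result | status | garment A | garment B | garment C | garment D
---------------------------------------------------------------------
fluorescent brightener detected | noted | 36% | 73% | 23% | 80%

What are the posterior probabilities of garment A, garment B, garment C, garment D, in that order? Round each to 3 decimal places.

0.203, 0.271, 0.117, 0.408

Multiply each prior by the likelihood of the trace result:
  garment A: 0.289 × 0.36 = 0.10404
  garment B: 0.190 × 0.73 = 0.1387
  garment C: 0.260 × 0.23 = 0.0598
  garment D: 0.261 × 0.80 = 0.2088
Normalizing constant Z = 0.10404 + 0.1387 + 0.0598 + 0.2088 = 0.51134.
P(garment A | evidence) = 0.10404 / 0.51134 ≈ 0.203
P(garment B | evidence) = 0.1387 / 0.51134 ≈ 0.271
P(garment C | evidence) = 0.0598 / 0.51134 ≈ 0.117
P(garment D | evidence) = 0.2088 / 0.51134 ≈ 0.408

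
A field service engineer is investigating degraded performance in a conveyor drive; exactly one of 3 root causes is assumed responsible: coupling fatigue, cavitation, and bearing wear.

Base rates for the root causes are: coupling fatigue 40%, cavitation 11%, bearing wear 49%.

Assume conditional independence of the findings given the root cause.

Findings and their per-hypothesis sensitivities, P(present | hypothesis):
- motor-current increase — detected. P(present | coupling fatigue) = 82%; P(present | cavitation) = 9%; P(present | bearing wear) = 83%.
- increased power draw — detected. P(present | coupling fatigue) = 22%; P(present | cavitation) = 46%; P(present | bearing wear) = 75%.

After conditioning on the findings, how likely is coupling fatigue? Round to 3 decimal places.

0.189

Multiply each prior by the joint likelihood of the evidence pattern:
  coupling fatigue: 0.40 × 0.82 × 0.22 = 0.07216
  cavitation: 0.11 × 0.09 × 0.46 = 0.004554
  bearing wear: 0.49 × 0.83 × 0.75 = 0.30502
Normalizing constant Z = 0.07216 + 0.004554 + 0.30502 = 0.38174.
P(coupling fatigue | evidence) = 0.07216 / 0.38174 ≈ 0.189.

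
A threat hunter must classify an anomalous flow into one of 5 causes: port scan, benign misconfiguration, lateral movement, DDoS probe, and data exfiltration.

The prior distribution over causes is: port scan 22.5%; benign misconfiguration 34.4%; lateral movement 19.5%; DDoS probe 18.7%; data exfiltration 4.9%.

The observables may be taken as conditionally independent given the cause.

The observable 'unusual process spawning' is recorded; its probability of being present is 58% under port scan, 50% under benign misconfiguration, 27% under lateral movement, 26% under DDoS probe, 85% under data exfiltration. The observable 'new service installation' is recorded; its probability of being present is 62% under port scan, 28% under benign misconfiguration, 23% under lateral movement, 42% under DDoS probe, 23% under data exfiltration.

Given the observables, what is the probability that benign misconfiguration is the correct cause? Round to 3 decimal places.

0.281

For each hypothesis, the unnormalized posterior weight is prior × product of the observable likelihoods:
  port scan: 0.225 × 0.58 × 0.62 = 0.08091
  benign misconfiguration: 0.344 × 0.50 × 0.28 = 0.04816
  lateral movement: 0.195 × 0.27 × 0.23 = 0.01211
  DDoS probe: 0.187 × 0.26 × 0.42 = 0.02042
  data exfiltration: 0.049 × 0.85 × 0.23 = 0.0095795
Marginal likelihood of the evidence = 0.17118.
P(benign misconfiguration | evidence) = 0.04816 / 0.17118 ≈ 0.281.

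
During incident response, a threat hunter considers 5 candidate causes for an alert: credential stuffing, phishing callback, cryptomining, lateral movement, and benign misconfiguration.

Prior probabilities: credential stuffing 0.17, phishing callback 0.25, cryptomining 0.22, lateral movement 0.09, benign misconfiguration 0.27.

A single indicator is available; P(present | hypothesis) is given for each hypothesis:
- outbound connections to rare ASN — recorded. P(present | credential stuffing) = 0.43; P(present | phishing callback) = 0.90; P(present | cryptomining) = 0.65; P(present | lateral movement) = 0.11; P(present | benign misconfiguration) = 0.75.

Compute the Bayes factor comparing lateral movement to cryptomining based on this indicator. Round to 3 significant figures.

Likelihood of this indicator under each hypothesis:
  lateral movement: 0.11
  cryptomining: 0.65
Bayes factor = 0.11 / 0.65 ≈ 0.169

0.169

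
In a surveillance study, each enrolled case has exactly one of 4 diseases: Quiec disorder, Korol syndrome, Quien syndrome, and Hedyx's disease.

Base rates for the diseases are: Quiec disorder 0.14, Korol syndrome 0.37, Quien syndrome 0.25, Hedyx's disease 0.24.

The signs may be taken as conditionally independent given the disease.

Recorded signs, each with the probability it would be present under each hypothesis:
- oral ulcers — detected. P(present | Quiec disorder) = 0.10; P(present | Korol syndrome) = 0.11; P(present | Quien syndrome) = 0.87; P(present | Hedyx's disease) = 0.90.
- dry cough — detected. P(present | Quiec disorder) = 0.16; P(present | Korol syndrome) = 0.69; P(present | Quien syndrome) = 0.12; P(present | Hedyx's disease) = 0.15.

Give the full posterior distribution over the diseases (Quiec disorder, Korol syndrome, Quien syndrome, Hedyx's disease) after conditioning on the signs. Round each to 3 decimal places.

For each hypothesis, the unnormalized posterior weight is prior × product of the sign likelihoods:
  Quiec disorder: 0.14 × 0.10 × 0.16 = 0.00224
  Korol syndrome: 0.37 × 0.11 × 0.69 = 0.028083
  Quien syndrome: 0.25 × 0.87 × 0.12 = 0.0261
  Hedyx's disease: 0.24 × 0.90 × 0.15 = 0.0324
The unnormalized weights sum to 0.088823.
P(Quiec disorder | evidence) = 0.00224 / 0.088823 ≈ 0.025
P(Korol syndrome | evidence) = 0.028083 / 0.088823 ≈ 0.316
P(Quien syndrome | evidence) = 0.0261 / 0.088823 ≈ 0.294
P(Hedyx's disease | evidence) = 0.0324 / 0.088823 ≈ 0.365

0.025, 0.316, 0.294, 0.365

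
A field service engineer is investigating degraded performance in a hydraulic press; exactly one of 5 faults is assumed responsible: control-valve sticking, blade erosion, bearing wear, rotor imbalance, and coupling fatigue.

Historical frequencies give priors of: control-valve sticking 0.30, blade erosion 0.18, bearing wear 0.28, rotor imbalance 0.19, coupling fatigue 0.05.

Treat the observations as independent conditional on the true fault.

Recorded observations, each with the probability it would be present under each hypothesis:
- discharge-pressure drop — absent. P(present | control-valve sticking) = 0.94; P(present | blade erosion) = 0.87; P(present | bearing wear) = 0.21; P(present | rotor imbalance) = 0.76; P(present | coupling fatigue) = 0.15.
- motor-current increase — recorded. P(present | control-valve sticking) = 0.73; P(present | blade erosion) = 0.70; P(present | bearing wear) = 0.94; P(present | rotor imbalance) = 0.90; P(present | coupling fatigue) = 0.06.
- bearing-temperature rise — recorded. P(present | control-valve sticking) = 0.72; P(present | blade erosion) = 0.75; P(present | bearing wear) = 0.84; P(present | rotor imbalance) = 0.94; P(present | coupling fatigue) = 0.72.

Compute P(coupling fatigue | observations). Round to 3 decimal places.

For each hypothesis, the unnormalized posterior weight is prior × product of the observation likelihoods (using 1 − P(present | H) for each absent observation):
  control-valve sticking: 0.30 × (1 − 0.94) × 0.73 × 0.72 = 0.0094608
  blade erosion: 0.18 × (1 − 0.87) × 0.70 × 0.75 = 0.012285
  bearing wear: 0.28 × (1 − 0.21) × 0.94 × 0.84 = 0.17466
  rotor imbalance: 0.19 × (1 − 0.76) × 0.90 × 0.94 = 0.038578
  coupling fatigue: 0.05 × (1 − 0.15) × 0.06 × 0.72 = 0.001836
The unnormalized weights sum to 0.23682.
P(coupling fatigue | evidence) = 0.001836 / 0.23682 ≈ 0.008.

0.008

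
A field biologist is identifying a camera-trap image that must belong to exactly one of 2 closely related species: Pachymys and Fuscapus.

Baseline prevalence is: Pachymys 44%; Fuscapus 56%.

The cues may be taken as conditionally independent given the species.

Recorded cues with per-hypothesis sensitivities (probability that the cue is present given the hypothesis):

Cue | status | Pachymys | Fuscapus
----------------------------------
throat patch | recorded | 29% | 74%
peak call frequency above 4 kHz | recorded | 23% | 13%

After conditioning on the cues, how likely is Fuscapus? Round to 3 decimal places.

0.647

Multiply each prior by the joint likelihood of the cue pattern:
  Pachymys: 0.44 × 0.29 × 0.23 = 0.029348
  Fuscapus: 0.56 × 0.74 × 0.13 = 0.053872
The unnormalized weights sum to 0.08322.
P(Fuscapus | evidence) = 0.053872 / 0.08322 ≈ 0.647.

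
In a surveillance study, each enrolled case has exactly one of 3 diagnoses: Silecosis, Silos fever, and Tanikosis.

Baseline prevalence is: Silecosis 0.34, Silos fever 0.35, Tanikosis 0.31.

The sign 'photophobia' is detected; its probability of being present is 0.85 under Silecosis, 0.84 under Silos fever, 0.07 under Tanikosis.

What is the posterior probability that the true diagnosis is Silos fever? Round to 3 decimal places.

By Bayes' rule, the unnormalized weight for each hypothesis is prior × likelihood:
  Silecosis: 0.34 × 0.85 = 0.289
  Silos fever: 0.35 × 0.84 = 0.294
  Tanikosis: 0.31 × 0.07 = 0.0217
Normalizing constant Z = 0.289 + 0.294 + 0.0217 = 0.6047.
P(Silos fever | evidence) = 0.294 / 0.6047 ≈ 0.486.

0.486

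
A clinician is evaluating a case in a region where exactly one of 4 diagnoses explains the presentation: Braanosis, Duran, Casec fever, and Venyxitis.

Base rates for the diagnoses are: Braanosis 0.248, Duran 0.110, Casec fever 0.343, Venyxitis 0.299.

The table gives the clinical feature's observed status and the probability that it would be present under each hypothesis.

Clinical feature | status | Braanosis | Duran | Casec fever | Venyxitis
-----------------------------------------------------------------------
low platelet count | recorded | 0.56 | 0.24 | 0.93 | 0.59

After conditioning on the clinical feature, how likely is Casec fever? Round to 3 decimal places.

Multiply each prior by the likelihood of the clinical feature:
  Braanosis: 0.248 × 0.56 = 0.13888
  Duran: 0.110 × 0.24 = 0.0264
  Casec fever: 0.343 × 0.93 = 0.31899
  Venyxitis: 0.299 × 0.59 = 0.17641
The unnormalized weights sum to 0.66068.
P(Casec fever | evidence) = 0.31899 / 0.66068 ≈ 0.483.

0.483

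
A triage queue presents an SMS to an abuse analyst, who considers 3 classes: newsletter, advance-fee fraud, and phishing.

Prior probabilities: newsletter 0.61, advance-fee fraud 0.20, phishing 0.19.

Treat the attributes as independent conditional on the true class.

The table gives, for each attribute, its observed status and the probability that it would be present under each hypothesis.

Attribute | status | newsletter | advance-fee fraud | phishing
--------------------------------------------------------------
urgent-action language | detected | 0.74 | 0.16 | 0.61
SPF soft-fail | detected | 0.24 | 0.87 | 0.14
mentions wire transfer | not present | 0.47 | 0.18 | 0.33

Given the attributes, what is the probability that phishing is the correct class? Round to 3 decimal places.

Multiply each prior by the joint likelihood of the attribute pattern (using 1 − P(present | H) for each absent attribute):
  newsletter: 0.61 × 0.74 × 0.24 × (1 − 0.47) = 0.057418
  advance-fee fraud: 0.20 × 0.16 × 0.87 × (1 − 0.18) = 0.022829
  phishing: 0.19 × 0.61 × 0.14 × (1 − 0.33) = 0.010871
The unnormalized weights sum to 0.091118.
P(phishing | evidence) = 0.010871 / 0.091118 ≈ 0.119.

0.119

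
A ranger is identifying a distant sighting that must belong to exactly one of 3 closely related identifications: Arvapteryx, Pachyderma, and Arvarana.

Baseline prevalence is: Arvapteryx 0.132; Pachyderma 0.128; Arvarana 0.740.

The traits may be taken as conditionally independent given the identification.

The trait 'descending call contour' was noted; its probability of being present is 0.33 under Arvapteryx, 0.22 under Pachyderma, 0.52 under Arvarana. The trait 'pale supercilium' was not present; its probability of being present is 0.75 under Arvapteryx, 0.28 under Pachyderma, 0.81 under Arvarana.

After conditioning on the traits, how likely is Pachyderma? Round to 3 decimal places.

0.194

By Bayes' rule with conditional independence, the unnormalized weight for each hypothesis is prior × ∏ likelihoods (using 1 − P(present | H) for each absent trait):
  Arvapteryx: 0.132 × 0.33 × (1 − 0.75) = 0.01089
  Pachyderma: 0.128 × 0.22 × (1 − 0.28) = 0.020275
  Arvarana: 0.740 × 0.52 × (1 − 0.81) = 0.073112
The unnormalized weights sum to 0.10428.
P(Pachyderma | evidence) = 0.020275 / 0.10428 ≈ 0.194.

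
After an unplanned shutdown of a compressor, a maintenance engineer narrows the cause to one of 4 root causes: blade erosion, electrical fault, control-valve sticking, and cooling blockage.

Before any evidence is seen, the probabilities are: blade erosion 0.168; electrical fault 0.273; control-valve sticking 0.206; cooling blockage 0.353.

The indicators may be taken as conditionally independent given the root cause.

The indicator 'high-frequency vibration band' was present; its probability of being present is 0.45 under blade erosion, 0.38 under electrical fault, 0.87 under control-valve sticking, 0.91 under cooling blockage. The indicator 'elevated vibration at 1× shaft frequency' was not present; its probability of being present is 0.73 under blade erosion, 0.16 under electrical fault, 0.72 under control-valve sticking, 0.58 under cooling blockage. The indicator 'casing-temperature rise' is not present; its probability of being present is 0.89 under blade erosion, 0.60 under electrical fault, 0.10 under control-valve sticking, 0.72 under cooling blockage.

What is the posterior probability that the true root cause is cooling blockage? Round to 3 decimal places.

0.315

For each hypothesis, the unnormalized posterior weight is prior × product of the indicator likelihoods (using 1 − P(present | H) for each absent indicator):
  blade erosion: 0.168 × 0.45 × (1 − 0.73) × (1 − 0.89) = 0.0022453
  electrical fault: 0.273 × 0.38 × (1 − 0.16) × (1 − 0.60) = 0.034857
  control-valve sticking: 0.206 × 0.87 × (1 − 0.72) × (1 − 0.10) = 0.045163
  cooling blockage: 0.353 × 0.91 × (1 − 0.58) × (1 − 0.72) = 0.037777
The unnormalized weights sum to 0.12004.
P(cooling blockage | evidence) = 0.037777 / 0.12004 ≈ 0.315.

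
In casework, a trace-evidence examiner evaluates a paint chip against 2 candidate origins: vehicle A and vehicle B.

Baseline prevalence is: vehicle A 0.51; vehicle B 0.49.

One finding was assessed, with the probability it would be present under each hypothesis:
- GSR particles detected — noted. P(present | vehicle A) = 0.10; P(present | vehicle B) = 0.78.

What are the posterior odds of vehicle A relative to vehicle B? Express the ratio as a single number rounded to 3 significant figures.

The normalizing constant cancels in an odds ratio, so compute prior × likelihood for the two hypotheses only:
  vehicle A: 0.51 × 0.10 = 0.051
  vehicle B: 0.49 × 0.78 = 0.3822
Odds(vehicle A : vehicle B) = 0.051 / 0.3822 ≈ 0.133.

0.133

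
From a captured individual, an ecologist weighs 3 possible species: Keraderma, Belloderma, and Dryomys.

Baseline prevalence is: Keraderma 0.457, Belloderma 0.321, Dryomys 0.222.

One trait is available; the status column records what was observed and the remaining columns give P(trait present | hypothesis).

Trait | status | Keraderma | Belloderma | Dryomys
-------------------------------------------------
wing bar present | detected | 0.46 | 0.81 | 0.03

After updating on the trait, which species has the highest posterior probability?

Multiply each prior by the likelihood of the trait:
  Keraderma: 0.457 × 0.46 = 0.21022
  Belloderma: 0.321 × 0.81 = 0.26001
  Dryomys: 0.222 × 0.03 = 0.00666
The unnormalized weights sum to 0.47689.
P(Keraderma | evidence) ≈ 0.21022 / 0.47689 ≈ 0.441
P(Belloderma | evidence) ≈ 0.26001 / 0.47689 ≈ 0.545
P(Dryomys | evidence) ≈ 0.00666 / 0.47689 ≈ 0.014
The largest is 0.545, so Belloderma is most probable.

Belloderma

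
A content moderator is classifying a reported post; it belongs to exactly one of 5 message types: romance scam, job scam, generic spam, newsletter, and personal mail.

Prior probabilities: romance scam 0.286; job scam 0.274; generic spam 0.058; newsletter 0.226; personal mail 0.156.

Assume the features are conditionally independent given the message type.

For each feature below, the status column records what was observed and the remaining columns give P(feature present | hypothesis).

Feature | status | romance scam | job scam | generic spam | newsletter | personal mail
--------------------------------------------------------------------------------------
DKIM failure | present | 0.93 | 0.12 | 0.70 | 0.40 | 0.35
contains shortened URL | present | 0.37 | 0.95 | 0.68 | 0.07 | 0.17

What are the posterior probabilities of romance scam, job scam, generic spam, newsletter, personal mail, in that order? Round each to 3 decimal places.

0.569, 0.181, 0.160, 0.037, 0.054

Multiply each prior by the joint likelihood of the feature pattern:
  romance scam: 0.286 × 0.93 × 0.37 = 0.098413
  job scam: 0.274 × 0.12 × 0.95 = 0.031236
  generic spam: 0.058 × 0.70 × 0.68 = 0.027608
  newsletter: 0.226 × 0.40 × 0.07 = 0.006328
  personal mail: 0.156 × 0.35 × 0.17 = 0.009282
The unnormalized weights sum to 0.17287.
P(romance scam | evidence) = 0.098413 / 0.17287 ≈ 0.569
P(job scam | evidence) = 0.031236 / 0.17287 ≈ 0.181
P(generic spam | evidence) = 0.027608 / 0.17287 ≈ 0.160
P(newsletter | evidence) = 0.006328 / 0.17287 ≈ 0.037
P(personal mail | evidence) = 0.009282 / 0.17287 ≈ 0.054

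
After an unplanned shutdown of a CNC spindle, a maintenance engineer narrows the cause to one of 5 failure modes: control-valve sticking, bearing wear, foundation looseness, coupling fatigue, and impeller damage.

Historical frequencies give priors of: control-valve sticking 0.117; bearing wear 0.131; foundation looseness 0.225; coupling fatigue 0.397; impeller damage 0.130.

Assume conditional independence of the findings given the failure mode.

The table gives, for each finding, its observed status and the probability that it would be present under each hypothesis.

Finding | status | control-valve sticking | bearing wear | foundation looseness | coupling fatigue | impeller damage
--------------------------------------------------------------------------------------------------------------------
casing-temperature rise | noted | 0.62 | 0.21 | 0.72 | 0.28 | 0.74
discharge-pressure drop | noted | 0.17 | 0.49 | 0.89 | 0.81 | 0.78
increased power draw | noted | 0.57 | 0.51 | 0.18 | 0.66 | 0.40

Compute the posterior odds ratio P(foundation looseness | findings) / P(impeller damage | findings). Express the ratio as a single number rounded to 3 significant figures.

0.865

The normalizing constant cancels in an odds ratio, so compute prior × likelihood for the two hypotheses only:
  foundation looseness: 0.225 × 0.72 × 0.89 × 0.18 = 0.025952
  impeller damage: 0.130 × 0.74 × 0.78 × 0.40 = 0.030014
Posterior odds = 0.025952 / 0.030014 ≈ 0.865.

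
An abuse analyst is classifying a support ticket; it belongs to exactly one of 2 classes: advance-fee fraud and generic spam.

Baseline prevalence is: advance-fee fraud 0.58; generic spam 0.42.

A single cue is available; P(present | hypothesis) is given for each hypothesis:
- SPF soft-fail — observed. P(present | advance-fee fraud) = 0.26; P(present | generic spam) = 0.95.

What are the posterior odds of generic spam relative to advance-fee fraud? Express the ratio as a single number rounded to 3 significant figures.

2.65

Unnormalized posterior weight (prior times the cue likelihood) for each of the two hypotheses:
  generic spam: 0.42 × 0.95 = 0.399
  advance-fee fraud: 0.58 × 0.26 = 0.1508
Posterior odds = 0.399 / 0.1508 ≈ 2.65.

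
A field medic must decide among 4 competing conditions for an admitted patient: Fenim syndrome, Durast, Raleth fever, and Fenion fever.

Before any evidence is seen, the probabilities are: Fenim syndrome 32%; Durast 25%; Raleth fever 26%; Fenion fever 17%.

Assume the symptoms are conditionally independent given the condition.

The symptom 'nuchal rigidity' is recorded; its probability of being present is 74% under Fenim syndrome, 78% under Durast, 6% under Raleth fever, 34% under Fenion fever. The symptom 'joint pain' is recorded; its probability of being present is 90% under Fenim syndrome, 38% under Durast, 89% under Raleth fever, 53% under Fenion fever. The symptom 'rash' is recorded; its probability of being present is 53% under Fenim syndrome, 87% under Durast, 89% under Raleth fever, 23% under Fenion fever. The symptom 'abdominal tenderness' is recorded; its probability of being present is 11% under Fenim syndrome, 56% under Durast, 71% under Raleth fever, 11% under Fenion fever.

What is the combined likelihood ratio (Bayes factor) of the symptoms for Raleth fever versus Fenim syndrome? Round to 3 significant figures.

Take the product of per-symptom likelihoods under each hypothesis, then divide.
  Raleth fever: 0.06 × 0.89 × 0.89 × 0.71 = 0.033743
  Fenim syndrome: 0.74 × 0.90 × 0.53 × 0.11 = 0.038828
Bayes factor = 0.033743 / 0.038828 ≈ 0.869

0.869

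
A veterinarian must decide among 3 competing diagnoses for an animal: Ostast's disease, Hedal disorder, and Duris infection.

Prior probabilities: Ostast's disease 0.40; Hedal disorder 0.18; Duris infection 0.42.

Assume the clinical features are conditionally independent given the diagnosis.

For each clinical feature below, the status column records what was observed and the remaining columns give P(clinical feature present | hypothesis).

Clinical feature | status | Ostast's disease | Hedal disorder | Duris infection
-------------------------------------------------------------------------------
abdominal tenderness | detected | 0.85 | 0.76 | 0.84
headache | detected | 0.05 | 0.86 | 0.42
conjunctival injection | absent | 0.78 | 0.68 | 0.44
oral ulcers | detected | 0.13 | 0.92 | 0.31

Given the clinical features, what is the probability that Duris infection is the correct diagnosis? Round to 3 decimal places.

0.423

Multiply each prior by the joint likelihood of the clinical feature pattern (using 1 − P(present | H) for each absent clinical feature):
  Ostast's disease: 0.40 × 0.85 × 0.05 × (1 − 0.78) × 0.13 = 0.0004862
  Hedal disorder: 0.18 × 0.76 × 0.86 × (1 − 0.68) × 0.92 = 0.034636
  Duris infection: 0.42 × 0.84 × 0.42 × (1 − 0.44) × 0.31 = 0.025723
Normalizing constant Z = 0.0004862 + 0.034636 + 0.025723 = 0.060845.
P(Duris infection | evidence) = 0.025723 / 0.060845 ≈ 0.423.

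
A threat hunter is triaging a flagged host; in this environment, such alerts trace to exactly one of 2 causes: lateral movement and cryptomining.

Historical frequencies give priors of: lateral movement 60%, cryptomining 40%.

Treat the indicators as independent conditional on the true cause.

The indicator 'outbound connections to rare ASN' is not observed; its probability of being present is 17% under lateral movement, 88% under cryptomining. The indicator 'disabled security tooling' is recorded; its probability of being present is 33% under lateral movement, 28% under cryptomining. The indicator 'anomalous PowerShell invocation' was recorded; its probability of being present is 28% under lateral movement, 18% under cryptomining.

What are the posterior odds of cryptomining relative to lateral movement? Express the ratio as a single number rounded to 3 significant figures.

Unnormalized posterior weight (prior times the indicator likelihoods) for each of the two hypotheses (using 1 − P(present | H) for each absent indicator):
  cryptomining: 0.40 × (1 − 0.88) × 0.28 × 0.18 = 0.0024192
  lateral movement: 0.60 × (1 − 0.17) × 0.33 × 0.28 = 0.046015
Odds(cryptomining : lateral movement) = 0.0024192 / 0.046015 ≈ 0.0526.

0.0526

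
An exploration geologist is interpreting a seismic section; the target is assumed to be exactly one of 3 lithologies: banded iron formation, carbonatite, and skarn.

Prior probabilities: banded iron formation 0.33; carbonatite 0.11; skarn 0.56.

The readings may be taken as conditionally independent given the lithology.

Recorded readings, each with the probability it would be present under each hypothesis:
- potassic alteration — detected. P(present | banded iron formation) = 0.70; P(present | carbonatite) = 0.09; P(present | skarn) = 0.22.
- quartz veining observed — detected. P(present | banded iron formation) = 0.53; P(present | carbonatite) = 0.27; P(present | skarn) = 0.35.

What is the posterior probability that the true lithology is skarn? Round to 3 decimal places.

0.256

For each hypothesis, the unnormalized posterior weight is prior × product of the reading likelihoods:
  banded iron formation: 0.33 × 0.70 × 0.53 = 0.12243
  carbonatite: 0.11 × 0.09 × 0.27 = 0.002673
  skarn: 0.56 × 0.22 × 0.35 = 0.04312
Marginal likelihood of the evidence = 0.16822.
P(skarn | evidence) = 0.04312 / 0.16822 ≈ 0.256.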